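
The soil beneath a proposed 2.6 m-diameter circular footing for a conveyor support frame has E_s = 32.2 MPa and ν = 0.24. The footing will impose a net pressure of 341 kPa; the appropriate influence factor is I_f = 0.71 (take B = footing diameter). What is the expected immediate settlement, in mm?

Immediate (elastic) settlement: S_e = q·B·(1−ν²)/E_s · I_f.
E_s = 32.2 MPa = 32200 kPa.
S_e = 341 × 2.6 × (1 − 0.24²) / 32200 × 0.71
    = 341 × 2.6 × 0.9424 / 32200 × 0.71
    = 0.01842 m = 18.42 mm

S_e ≈ 18.4 mm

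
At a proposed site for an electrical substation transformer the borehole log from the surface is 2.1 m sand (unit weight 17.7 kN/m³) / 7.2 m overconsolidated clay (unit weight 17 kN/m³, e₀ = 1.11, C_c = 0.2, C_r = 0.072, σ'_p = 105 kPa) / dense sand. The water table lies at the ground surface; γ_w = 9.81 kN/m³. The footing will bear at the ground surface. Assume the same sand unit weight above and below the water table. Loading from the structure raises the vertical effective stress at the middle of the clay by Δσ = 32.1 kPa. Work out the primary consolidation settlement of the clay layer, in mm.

Mid-depth of clay below the ground surface: z = 2.1 + 7.2/2 = 5.7 m.
Total vertical stress at mid-clay: σ_v = 17.7×2.1 + 17×3.6 = 98.37 kPa.
Pore pressure: u = 9.81×(5.7 − 0) = 55.917 kPa.
Initial effective stress: σ'_0 = σ_v − u = 98.37 − 55.917 = 42.453 kPa.
Final effective stress: σ'_f = 42.453 + 32.1 = 74.553 kPa.
σ'_f = 74.553 ≤ σ'_p = 105 kPa, so the clay remains overconsolidated and only the recompression index applies:
S_c = C_r·H/(1+e₀)·log₁₀(σ'_f/σ'_0) = 0.072×7.2/2.11×log₁₀(74.553/42.453)
    = 0.24569 × 0.24456 = 0.06008 m

S_c ≈ 60.1 mm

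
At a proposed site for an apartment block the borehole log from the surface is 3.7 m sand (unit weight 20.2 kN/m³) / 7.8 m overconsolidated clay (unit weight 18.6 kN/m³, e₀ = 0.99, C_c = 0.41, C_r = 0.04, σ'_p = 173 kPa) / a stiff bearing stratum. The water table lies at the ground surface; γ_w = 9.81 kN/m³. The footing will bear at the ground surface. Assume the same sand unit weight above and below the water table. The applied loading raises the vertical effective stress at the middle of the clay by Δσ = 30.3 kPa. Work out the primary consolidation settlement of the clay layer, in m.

Mid-depth of clay below the ground surface: z = 3.7 + 7.8/2 = 7.6 m.
Total vertical stress at mid-clay: σ_v = 20.2×3.7 + 18.6×3.9 = 147.28 kPa.
Pore pressure: u = 9.81×(7.6 − 0) = 74.556 kPa.
Initial effective stress: σ'_0 = σ_v − u = 147.28 − 74.556 = 72.724 kPa.
Final effective stress: σ'_f = 72.724 + 30.3 = 103.02 kPa.
σ'_f = 103.02 ≤ σ'_p = 173 kPa, so the clay remains overconsolidated and only the recompression index applies:
S_c = C_r·H/(1+e₀)·log₁₀(σ'_f/σ'_0) = 0.04×7.8/1.99×log₁₀(103.02/72.724)
    = 0.15678 × 0.15124 = 0.02371 m

S_c ≈ 0.0237 m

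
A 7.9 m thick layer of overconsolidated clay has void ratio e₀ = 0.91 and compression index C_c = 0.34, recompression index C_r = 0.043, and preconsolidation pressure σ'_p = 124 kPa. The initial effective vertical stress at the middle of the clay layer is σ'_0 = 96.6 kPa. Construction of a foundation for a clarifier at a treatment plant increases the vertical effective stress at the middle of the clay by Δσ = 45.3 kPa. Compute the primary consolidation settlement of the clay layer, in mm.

Final effective stress: σ'_f = 96.6 + 45.3 = 141.9 kPa.
σ'_f = 141.9 > σ'_p = 124 kPa, so the stress path crosses the preconsolidation pressure — recompression up to σ'_p, then virgin compression beyond:
S_c = H/(1+e₀)·[C_r·log₁₀(σ'_p/σ'_0) + C_c·log₁₀(σ'_f/σ'_p)]
    = 7.9/1.91 × [0.043×log₁₀(124/96.6) + 0.34×log₁₀(141.9/124)]
    = 4.1361 × [0.0046631 + 0.019911] = 0.1016 m

S_c ≈ 102 mm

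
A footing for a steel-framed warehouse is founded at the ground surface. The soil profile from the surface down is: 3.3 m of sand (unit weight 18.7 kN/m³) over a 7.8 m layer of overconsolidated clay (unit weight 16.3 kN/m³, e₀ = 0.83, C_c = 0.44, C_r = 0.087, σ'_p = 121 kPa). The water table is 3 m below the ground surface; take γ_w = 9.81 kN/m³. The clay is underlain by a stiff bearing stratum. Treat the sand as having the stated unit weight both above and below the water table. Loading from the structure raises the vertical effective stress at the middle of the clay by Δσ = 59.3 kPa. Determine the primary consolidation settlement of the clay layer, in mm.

Mid-depth of clay below the ground surface: z = 3.3 + 7.8/2 = 7.2 m.
Total vertical stress at mid-clay: σ_v = 18.7×3.3 + 16.3×3.9 = 125.28 kPa.
Pore pressure: u = 9.81×(7.2 − 3) = 41.202 kPa.
Initial effective stress: σ'_0 = σ_v − u = 125.28 − 41.202 = 84.078 kPa.
Final effective stress: σ'_f = 84.078 + 59.3 = 143.38 kPa.
σ'_f = 143.38 > σ'_p = 121 kPa, so the stress path crosses the preconsolidation pressure — recompression up to σ'_p, then virgin compression beyond:
S_c = H/(1+e₀)·[C_r·log₁₀(σ'_p/σ'_0) + C_c·log₁₀(σ'_f/σ'_p)]
    = 7.8/1.83 × [0.087×log₁₀(121/84.078) + 0.44×log₁₀(143.38/121)]
    = 4.2623 × [0.013755 + 0.032429] = 0.1969 m

S_c ≈ 197 mm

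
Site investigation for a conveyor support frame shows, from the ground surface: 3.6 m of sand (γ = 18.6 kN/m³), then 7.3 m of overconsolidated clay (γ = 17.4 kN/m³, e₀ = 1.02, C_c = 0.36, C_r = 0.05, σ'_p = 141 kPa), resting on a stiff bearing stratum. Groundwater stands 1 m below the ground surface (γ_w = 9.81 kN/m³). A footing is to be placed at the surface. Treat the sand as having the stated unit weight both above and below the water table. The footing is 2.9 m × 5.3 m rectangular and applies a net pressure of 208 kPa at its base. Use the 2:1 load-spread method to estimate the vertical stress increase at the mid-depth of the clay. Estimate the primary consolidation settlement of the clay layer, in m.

Mid-depth of clay below the ground surface: z = 3.6 + 7.3/2 = 7.25 m.
Total vertical stress at mid-clay: σ_v = 18.6×3.6 + 17.4×3.65 = 130.47 kPa.
Pore pressure: u = 9.81×(7.25 − 1) = 61.312 kPa.
Initial effective stress: σ'_0 = σ_v − u = 130.47 − 61.312 = 69.158 kPa.
Stress increase at mid-clay by the 2:1 spreading method:
Δσ = qBL/((B+z)(L+z)) = 208×2.9×5.3/((2.9+7.25)(5.3+7.25)) = 25.097 kPa
Final effective stress: σ'_f = 69.158 + 25.097 = 94.255 kPa.
σ'_f = 94.255 ≤ σ'_p = 141 kPa, so the clay remains overconsolidated and only the recompression index applies:
S_c = C_r·H/(1+e₀)·log₁₀(σ'_f/σ'_0) = 0.05×7.3/2.02×log₁₀(94.255/69.158)
    = 0.1807 × 0.13446 = 0.0243 m

S_c ≈ 0.0243 m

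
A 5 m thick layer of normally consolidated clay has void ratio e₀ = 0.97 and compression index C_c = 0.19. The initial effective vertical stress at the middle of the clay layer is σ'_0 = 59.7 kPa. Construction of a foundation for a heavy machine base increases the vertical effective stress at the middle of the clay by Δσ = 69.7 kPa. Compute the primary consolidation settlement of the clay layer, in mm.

Final effective stress: σ'_f = σ'_0 + Δσ = 59.7 + 69.7 = 129.4 kPa.
Normally consolidated clay, so the full stress increment lies on the virgin compression line:
S_c = C_c·H/(1+e₀)·log₁₀(σ'_f/σ'_0) = 0.19×5/(1+0.97)×log₁₀(129.4/59.7)
    = 0.48223 × 0.33596 = 0.162 m

S_c ≈ 162 mm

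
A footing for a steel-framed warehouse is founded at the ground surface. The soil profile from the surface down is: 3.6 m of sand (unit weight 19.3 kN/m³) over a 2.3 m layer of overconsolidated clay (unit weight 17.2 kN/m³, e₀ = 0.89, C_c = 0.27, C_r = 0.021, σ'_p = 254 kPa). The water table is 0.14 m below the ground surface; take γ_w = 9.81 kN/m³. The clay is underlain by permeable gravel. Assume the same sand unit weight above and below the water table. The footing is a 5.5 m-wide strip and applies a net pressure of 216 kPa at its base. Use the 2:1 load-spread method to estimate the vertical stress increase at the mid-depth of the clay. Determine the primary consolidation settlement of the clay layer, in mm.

Mid-depth of clay below the ground surface: z = 3.6 + 2.3/2 = 4.75 m.
Total vertical stress at mid-clay: σ_v = 19.3×3.6 + 17.2×1.15 = 89.26 kPa.
Pore pressure: u = 9.81×(4.75 − 0.14) = 45.224 kPa.
Initial effective stress: σ'_0 = σ_v − u = 89.26 − 45.224 = 44.036 kPa.
Stress increase at mid-clay by the 2:1 spreading method:
Δσ = qB/(B+z) = 216×5.5/(5.5+4.75) = 115.9 kPa
Final effective stress: σ'_f = 44.036 + 115.9 = 159.94 kPa.
σ'_f = 159.94 ≤ σ'_p = 254 kPa, so the clay remains overconsolidated and only the recompression index applies:
S_c = C_r·H/(1+e₀)·log₁₀(σ'_f/σ'_0) = 0.021×2.3/1.89×log₁₀(159.94/44.036)
    = 0.025555 × 0.56015 = 0.01431 m

S_c ≈ 14.3 mm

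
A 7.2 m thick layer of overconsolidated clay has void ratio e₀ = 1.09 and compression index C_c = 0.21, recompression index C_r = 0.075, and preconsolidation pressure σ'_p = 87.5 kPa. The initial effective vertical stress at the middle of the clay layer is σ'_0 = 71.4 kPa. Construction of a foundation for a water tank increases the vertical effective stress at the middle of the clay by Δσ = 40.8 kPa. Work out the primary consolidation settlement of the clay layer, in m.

Final effective stress: σ'_f = 71.4 + 40.8 = 112.2 kPa.
σ'_f = 112.2 > σ'_p = 87.5 kPa, so the stress path crosses the preconsolidation pressure — recompression up to σ'_p, then virgin compression beyond:
S_c = H/(1+e₀)·[C_r·log₁₀(σ'_p/σ'_0) + C_c·log₁₀(σ'_f/σ'_p)]
    = 7.2/2.09 × [0.075×log₁₀(87.5/71.4) + 0.21×log₁₀(112.2/87.5)]
    = 3.445 × [0.0066232 + 0.022677] = 0.1009 m

S_c ≈ 0.101 m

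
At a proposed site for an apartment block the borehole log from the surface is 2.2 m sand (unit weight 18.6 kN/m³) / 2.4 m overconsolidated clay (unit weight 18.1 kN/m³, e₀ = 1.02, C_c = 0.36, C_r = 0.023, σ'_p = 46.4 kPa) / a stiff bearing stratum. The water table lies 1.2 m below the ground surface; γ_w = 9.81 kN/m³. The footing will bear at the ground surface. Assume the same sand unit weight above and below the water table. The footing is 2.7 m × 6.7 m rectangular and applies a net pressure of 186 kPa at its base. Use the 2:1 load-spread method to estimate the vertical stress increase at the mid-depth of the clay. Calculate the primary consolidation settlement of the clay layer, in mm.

S_c ≈ 136 mm

Mid-depth of clay below the ground surface: z = 2.2 + 2.4/2 = 3.4 m.
Total vertical stress at mid-clay: σ_v = 18.6×2.2 + 18.1×1.2 = 62.64 kPa.
Pore pressure: u = 9.81×(3.4 − 1.2) = 21.582 kPa.
Initial effective stress: σ'_0 = σ_v − u = 62.64 − 21.582 = 41.058 kPa.
Stress increase at mid-clay by the 2:1 spreading method:
Δσ = qBL/((B+z)(L+z)) = 186×2.7×6.7/((2.7+3.4)(6.7+3.4)) = 54.614 kPa
Final effective stress: σ'_f = 41.058 + 54.614 = 95.672 kPa.
σ'_f = 95.672 > σ'_p = 46.4 kPa, so the stress path crosses the preconsolidation pressure — recompression up to σ'_p, then virgin compression beyond:
S_c = H/(1+e₀)·[C_r·log₁₀(σ'_p/σ'_0) + C_c·log₁₀(σ'_f/σ'_p)]
    = 2.4/2.02 × [0.023×log₁₀(46.4/41.058) + 0.36×log₁₀(95.672/46.4)]
    = 1.1881 × [0.0012218 + 0.11314] = 0.1359 m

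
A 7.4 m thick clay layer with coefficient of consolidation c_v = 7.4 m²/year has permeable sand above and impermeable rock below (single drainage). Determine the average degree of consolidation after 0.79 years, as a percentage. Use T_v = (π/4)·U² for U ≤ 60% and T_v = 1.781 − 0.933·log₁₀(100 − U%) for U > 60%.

U ≈ 36.9 %

Drainage path length: H_d = H = 7.4 m (single drainage).
T_v = c_v·t/H_d² = 7.4×0.79/7.4² = 0.10676.
T_v = 0.10676 corresponds to the U ≤ 60% branch:
U = √(4T_v/π) = 0.3687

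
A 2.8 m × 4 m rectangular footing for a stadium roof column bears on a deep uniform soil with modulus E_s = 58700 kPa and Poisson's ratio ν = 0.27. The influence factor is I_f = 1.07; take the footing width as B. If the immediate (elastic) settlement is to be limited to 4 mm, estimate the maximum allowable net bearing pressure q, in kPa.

q ≈ 84.5 kPa

S_e = q·B·(1−ν²)/E_s · I_f  ⇒  q = S_e·E_s / (B·(1−ν²)·I_f).
q = 0.004 × 58700 / (2.8 × 0.9271 × 1.07) = 84.53 kPa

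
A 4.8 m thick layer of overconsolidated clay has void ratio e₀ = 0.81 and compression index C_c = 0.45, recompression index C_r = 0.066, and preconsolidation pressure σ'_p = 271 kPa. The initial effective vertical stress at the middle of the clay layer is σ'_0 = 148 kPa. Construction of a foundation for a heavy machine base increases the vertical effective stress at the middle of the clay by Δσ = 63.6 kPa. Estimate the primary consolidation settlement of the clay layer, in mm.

Final effective stress: σ'_f = 148 + 63.6 = 211.6 kPa.
σ'_f = 211.6 ≤ σ'_p = 271 kPa, so the clay remains overconsolidated and only the recompression index applies:
S_c = C_r·H/(1+e₀)·log₁₀(σ'_f/σ'_0) = 0.066×4.8/1.81×log₁₀(211.6/148)
    = 0.17503 × 0.15525 = 0.02717 m

S_c ≈ 27.2 mm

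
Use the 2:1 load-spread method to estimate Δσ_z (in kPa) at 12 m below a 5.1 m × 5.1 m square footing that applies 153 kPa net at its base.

By the 2:1 method the load spreads at 1 horizontal : 2 vertical, so at depth z the loaded area has grown by z in each plan dimension:
Δσ = qBL/((B+z)(L+z)) = 153×5.1×5.1/((5.1+12)(5.1+12)) = 13.609 kPa

Δσ_z ≈ 13.6 kPa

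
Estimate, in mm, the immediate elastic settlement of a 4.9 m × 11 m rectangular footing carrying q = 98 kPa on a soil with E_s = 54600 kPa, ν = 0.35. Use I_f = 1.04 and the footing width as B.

Immediate (elastic) settlement: S_e = q·B·(1−ν²)/E_s · I_f.
S_e = 98 × 4.9 × (1 − 0.35²) / 54600 × 1.04
    = 98 × 4.9 × 0.8775 / 54600 × 1.04
    = 0.008026 m = 8.026 mm

S_e ≈ 8.03 mm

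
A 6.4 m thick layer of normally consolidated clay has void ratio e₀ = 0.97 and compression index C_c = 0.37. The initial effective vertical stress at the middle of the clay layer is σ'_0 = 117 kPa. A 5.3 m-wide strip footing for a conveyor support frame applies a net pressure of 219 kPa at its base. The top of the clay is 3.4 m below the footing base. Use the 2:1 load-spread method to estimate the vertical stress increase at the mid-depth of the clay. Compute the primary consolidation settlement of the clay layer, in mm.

Mid-depth of clay below the footing base: z = 3.4 + 6.4/2 = 6.6 m.
Stress increase at mid-clay by the 2:1 spreading method:
Δσ = qB/(B+z) = 219×5.3/(5.3+6.6) = 97.538 kPa
Final effective stress: σ'_f = σ'_0 + Δσ = 117 + 97.538 = 214.54 kPa.
Normally consolidated clay, so the full stress increment lies on the virgin compression line:
S_c = C_c·H/(1+e₀)·log₁₀(σ'_f/σ'_0) = 0.37×6.4/(1+0.97)×log₁₀(214.54/117)
    = 1.202 × 0.26332 = 0.3165 m

S_c ≈ 317 mm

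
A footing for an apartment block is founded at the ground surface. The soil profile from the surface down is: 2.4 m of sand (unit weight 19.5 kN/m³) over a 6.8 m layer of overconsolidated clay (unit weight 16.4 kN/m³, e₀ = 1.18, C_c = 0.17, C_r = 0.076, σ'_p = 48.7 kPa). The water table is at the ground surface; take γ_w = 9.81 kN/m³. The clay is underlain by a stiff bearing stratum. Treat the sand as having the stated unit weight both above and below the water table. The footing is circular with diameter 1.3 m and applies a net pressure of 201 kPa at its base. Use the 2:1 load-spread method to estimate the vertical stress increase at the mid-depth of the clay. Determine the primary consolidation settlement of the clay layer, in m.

S_c ≈ 0.0235 m

Mid-depth of clay below the ground surface: z = 2.4 + 6.8/2 = 5.8 m.
Total vertical stress at mid-clay: σ_v = 19.5×2.4 + 16.4×3.4 = 102.56 kPa.
Pore pressure: u = 9.81×(5.8 − 0) = 56.898 kPa.
Initial effective stress: σ'_0 = σ_v − u = 102.56 − 56.898 = 45.662 kPa.
Stress increase at mid-clay by the 2:1 spreading method:
Δσ ≈ qD²/(D+z)² = 201×1.3²/(1.3+5.8)² = 6.7385 kPa
Final effective stress: σ'_f = 45.662 + 6.7385 = 52.401 kPa.
σ'_f = 52.401 > σ'_p = 48.7 kPa, so the stress path crosses the preconsolidation pressure — recompression up to σ'_p, then virgin compression beyond:
S_c = H/(1+e₀)·[C_r·log₁₀(σ'_p/σ'_0) + C_c·log₁₀(σ'_f/σ'_p)]
    = 6.8/2.18 × [0.076×log₁₀(48.7/45.662) + 0.17×log₁₀(52.401/48.7)]
    = 3.1193 × [0.002126 + 0.0054078] = 0.0235 m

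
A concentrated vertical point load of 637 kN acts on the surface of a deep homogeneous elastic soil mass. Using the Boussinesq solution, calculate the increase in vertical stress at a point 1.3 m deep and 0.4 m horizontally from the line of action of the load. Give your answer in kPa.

Boussinesq vertical stress below a point load on an elastic half-space:
Δσ_z = 3P/(2πz²) · [1 + (r/z)²]^(−5/2)
r/z = 0.4/1.3 = 0.30769; [1+(r/z)²]^(−5/2) = 0.7976.
Δσ_z = 3×637/(2π×1.3²) × 0.7976 = 179.97 × 0.7976 = 143.5 kPa

Δσ_z ≈ 144 kPa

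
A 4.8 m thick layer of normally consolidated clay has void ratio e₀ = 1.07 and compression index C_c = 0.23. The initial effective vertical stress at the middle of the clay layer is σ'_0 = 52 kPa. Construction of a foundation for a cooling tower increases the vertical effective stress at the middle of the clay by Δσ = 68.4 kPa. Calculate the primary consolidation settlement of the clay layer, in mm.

Final effective stress: σ'_f = σ'_0 + Δσ = 52 + 68.4 = 120.4 kPa.
Normally consolidated clay, so the full stress increment lies on the virgin compression line:
S_c = C_c·H/(1+e₀)·log₁₀(σ'_f/σ'_0) = 0.23×4.8/(1+1.07)×log₁₀(120.4/52)
    = 0.53333 × 0.36462 = 0.1945 m

S_c ≈ 194 mm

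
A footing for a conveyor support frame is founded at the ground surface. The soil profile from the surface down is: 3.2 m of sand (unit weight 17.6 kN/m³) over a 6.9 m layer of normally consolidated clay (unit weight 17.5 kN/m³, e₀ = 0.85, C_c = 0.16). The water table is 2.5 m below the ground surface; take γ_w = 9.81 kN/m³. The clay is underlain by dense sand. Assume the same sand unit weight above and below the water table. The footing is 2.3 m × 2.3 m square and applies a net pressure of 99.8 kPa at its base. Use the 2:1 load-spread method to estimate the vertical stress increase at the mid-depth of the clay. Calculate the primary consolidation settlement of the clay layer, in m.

Mid-depth of clay below the ground surface: z = 3.2 + 6.9/2 = 6.65 m.
Total vertical stress at mid-clay: σ_v = 17.6×3.2 + 17.5×3.45 = 116.7 kPa.
Pore pressure: u = 9.81×(6.65 − 2.5) = 40.712 kPa.
Initial effective stress: σ'_0 = σ_v − u = 116.7 − 40.712 = 75.988 kPa.
Stress increase at mid-clay by the 2:1 spreading method:
Δσ = qBL/((B+z)(L+z)) = 99.8×2.3×2.3/((2.3+6.65)(2.3+6.65)) = 6.5908 kPa
Final effective stress: σ'_f = σ'_0 + Δσ = 75.988 + 6.5908 = 82.579 kPa.
Normally consolidated clay, so the full stress increment lies on the virgin compression line:
S_c = C_c·H/(1+e₀)·log₁₀(σ'_f/σ'_0) = 0.16×6.9/(1+0.85)×log₁₀(82.579/75.988)
    = 0.59676 × 0.036125 = 0.02156 m

S_c ≈ 0.0216 m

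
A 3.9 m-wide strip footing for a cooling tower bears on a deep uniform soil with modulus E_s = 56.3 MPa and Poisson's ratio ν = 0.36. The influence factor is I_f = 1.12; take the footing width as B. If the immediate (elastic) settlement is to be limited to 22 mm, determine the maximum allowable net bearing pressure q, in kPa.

E_s = 56.3 MPa = 56300 kPa.
S_e = q·B·(1−ν²)/E_s · I_f  ⇒  q = S_e·E_s / (B·(1−ν²)·I_f).
q = 0.022 × 56300 / (3.9 × 0.8704 × 1.12) = 325.8 kPa

q ≈ 326 kPa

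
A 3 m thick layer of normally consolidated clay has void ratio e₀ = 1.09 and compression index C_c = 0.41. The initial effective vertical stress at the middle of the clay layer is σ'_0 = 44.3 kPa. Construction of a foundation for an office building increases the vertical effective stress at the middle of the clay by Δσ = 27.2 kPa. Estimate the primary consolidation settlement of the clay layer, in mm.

S_c ≈ 122 mm

Final effective stress: σ'_f = σ'_0 + Δσ = 44.3 + 27.2 = 71.5 kPa.
Normally consolidated clay, so the full stress increment lies on the virgin compression line:
S_c = C_c·H/(1+e₀)·log₁₀(σ'_f/σ'_0) = 0.41×3/(1+1.09)×log₁₀(71.5/44.3)
    = 0.58852 × 0.2079 = 0.1224 m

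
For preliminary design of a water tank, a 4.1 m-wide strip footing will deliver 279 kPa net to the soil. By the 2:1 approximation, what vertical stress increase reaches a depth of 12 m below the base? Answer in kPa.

Δσ_z ≈ 71 kPa

By the 2:1 method the load spreads at 1 horizontal : 2 vertical, so at depth z the loaded area has grown by z in each plan dimension:
Δσ = qB/(B+z) = 279×4.1/(4.1+12) = 71.05 kPa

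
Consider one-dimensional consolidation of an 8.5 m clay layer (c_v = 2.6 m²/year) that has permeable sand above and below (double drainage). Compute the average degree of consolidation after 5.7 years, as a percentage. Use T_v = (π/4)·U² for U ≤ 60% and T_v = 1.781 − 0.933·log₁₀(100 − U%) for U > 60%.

Drainage path length: H_d = H/2 = 4.25 m (double drainage).
T_v = c_v·t/H_d² = 2.6×5.7/4.25² = 0.82048.
T_v = 0.82048 corresponds to the U > 60% branch:
U = 1 − 10^((1.781 − T_v)/0.933)/100 = 0.893

U ≈ 89.3 %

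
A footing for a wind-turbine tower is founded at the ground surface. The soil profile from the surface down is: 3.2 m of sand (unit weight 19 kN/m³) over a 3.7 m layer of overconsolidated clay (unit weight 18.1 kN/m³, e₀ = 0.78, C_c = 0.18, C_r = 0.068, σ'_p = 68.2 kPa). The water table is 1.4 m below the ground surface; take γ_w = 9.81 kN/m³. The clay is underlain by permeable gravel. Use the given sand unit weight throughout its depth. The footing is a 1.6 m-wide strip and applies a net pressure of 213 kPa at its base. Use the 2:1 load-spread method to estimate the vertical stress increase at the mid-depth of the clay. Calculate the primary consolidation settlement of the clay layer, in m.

S_c ≈ 0.0867 m

Mid-depth of clay below the ground surface: z = 3.2 + 3.7/2 = 5.05 m.
Total vertical stress at mid-clay: σ_v = 19×3.2 + 18.1×1.85 = 94.285 kPa.
Pore pressure: u = 9.81×(5.05 − 1.4) = 35.806 kPa.
Initial effective stress: σ'_0 = σ_v − u = 94.285 − 35.806 = 58.479 kPa.
Stress increase at mid-clay by the 2:1 spreading method:
Δσ = qB/(B+z) = 213×1.6/(1.6+5.05) = 51.248 kPa
Final effective stress: σ'_f = 58.479 + 51.248 = 109.73 kPa.
σ'_f = 109.73 > σ'_p = 68.2 kPa, so the stress path crosses the preconsolidation pressure — recompression up to σ'_p, then virgin compression beyond:
S_c = H/(1+e₀)·[C_r·log₁₀(σ'_p/σ'_0) + C_c·log₁₀(σ'_f/σ'_p)]
    = 3.7/1.78 × [0.068×log₁₀(68.2/58.479) + 0.18×log₁₀(109.73/68.2)]
    = 2.0787 × [0.0045413 + 0.037177] = 0.08672 m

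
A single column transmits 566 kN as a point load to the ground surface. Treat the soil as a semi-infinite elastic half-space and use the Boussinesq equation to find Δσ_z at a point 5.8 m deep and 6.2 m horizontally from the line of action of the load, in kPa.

Δσ_z ≈ 1.2 kPa

Boussinesq vertical stress below a point load on an elastic half-space:
Δσ_z = 3P/(2πz²) · [1 + (r/z)²]^(−5/2)
r/z = 6.2/5.8 = 1.069; [1+(r/z)²]^(−5/2) = 0.1488.
Δσ_z = 3×566/(2π×5.8²) × 0.1488 = 8.0334 × 0.1488 = 1.195 kPa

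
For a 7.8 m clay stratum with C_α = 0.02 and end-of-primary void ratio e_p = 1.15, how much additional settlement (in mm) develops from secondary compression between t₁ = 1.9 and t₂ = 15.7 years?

S_s ≈ 66.5 mm

Secondary compression: S_s = C_α·H/(1+e_p)·log₁₀(t₂/t₁)
S_s = 0.02×7.8/(1+1.15)×log₁₀(15.7/1.9)
    = 0.07256 × 0.9171 = 0.06655 m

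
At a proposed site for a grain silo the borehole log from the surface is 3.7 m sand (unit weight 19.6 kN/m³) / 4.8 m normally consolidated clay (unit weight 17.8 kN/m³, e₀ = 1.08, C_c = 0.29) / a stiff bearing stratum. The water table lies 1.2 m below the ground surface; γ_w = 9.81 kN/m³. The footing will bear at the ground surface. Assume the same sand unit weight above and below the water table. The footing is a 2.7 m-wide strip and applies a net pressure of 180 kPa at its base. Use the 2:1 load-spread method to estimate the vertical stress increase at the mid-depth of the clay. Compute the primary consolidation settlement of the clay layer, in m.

S_c ≈ 0.174 m

Mid-depth of clay below the ground surface: z = 3.7 + 4.8/2 = 6.1 m.
Total vertical stress at mid-clay: σ_v = 19.6×3.7 + 17.8×2.4 = 115.24 kPa.
Pore pressure: u = 9.81×(6.1 − 1.2) = 48.069 kPa.
Initial effective stress: σ'_0 = σ_v − u = 115.24 − 48.069 = 67.171 kPa.
Stress increase at mid-clay by the 2:1 spreading method:
Δσ = qB/(B+z) = 180×2.7/(2.7+6.1) = 55.227 kPa
Final effective stress: σ'_f = σ'_0 + Δσ = 67.171 + 55.227 = 122.4 kPa.
Normally consolidated clay, so the full stress increment lies on the virgin compression line:
S_c = C_c·H/(1+e₀)·log₁₀(σ'_f/σ'_0) = 0.29×4.8/(1+1.08)×log₁₀(122.4/67.171)
    = 0.66923 × 0.2606 = 0.1744 m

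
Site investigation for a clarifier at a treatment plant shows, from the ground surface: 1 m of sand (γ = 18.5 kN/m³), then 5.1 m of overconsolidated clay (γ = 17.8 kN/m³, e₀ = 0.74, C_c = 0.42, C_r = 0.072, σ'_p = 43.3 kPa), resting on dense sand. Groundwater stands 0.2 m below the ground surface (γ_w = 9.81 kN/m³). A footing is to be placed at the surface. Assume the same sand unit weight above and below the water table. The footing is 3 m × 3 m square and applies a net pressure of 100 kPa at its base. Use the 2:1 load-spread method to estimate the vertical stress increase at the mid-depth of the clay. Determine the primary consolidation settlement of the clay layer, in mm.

Mid-depth of clay below the ground surface: z = 1 + 5.1/2 = 3.55 m.
Total vertical stress at mid-clay: σ_v = 18.5×1 + 17.8×2.55 = 63.89 kPa.
Pore pressure: u = 9.81×(3.55 − 0.2) = 32.864 kPa.
Initial effective stress: σ'_0 = σ_v − u = 63.89 − 32.864 = 31.026 kPa.
Stress increase at mid-clay by the 2:1 spreading method:
Δσ = qBL/((B+z)(L+z)) = 100×3×3/((3+3.55)(3+3.55)) = 20.978 kPa
Final effective stress: σ'_f = 31.026 + 20.978 = 52.004 kPa.
σ'_f = 52.004 > σ'_p = 43.3 kPa, so the stress path crosses the preconsolidation pressure — recompression up to σ'_p, then virgin compression beyond:
S_c = H/(1+e₀)·[C_r·log₁₀(σ'_p/σ'_0) + C_c·log₁₀(σ'_f/σ'_p)]
    = 5.1/1.74 × [0.072×log₁₀(43.3/31.026) + 0.42×log₁₀(52.004/43.3)]
    = 2.931 × [0.010423 + 0.033411] = 0.1285 m

S_c ≈ 128 mm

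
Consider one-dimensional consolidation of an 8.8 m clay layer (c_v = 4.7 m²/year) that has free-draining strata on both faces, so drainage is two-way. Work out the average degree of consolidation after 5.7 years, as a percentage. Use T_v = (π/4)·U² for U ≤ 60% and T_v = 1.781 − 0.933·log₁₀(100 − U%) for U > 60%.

Drainage path length: H_d = H/2 = 4.4 m (double drainage).
T_v = c_v·t/H_d² = 4.7×5.7/4.4² = 1.3838.
T_v = 1.3838 corresponds to the U > 60% branch:
U = 1 − 10^((1.781 − T_v)/0.933)/100 = 0.9733

U ≈ 97.3 %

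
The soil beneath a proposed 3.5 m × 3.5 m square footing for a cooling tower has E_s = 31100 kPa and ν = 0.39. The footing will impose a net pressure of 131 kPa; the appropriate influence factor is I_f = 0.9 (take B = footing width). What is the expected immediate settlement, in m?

S_e ≈ 0.0113 m

Immediate (elastic) settlement: S_e = q·B·(1−ν²)/E_s · I_f.
S_e = 131 × 3.5 × (1 − 0.39²) / 31100 × 0.9
    = 131 × 3.5 × 0.8479 / 31100 × 0.9
    = 0.01125 m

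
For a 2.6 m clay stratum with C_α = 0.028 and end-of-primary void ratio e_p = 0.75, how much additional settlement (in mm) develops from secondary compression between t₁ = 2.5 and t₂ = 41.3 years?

S_s ≈ 50.7 mm

Secondary compression: S_s = C_α·H/(1+e_p)·log₁₀(t₂/t₁)
S_s = 0.028×2.6/(1+0.75)×log₁₀(41.3/2.5)
    = 0.0416 × 1.218 = 0.05067 m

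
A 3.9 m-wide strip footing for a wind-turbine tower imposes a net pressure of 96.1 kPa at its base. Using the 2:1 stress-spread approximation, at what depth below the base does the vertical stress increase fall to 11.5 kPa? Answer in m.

2:1 spreading — at depth z the loaded area has grown by z in each plan dimension:
qB/(B+z) = Δσ_z ⇒ z = qB/Δσ_z − B = 96.1×3.9/11.5 − 3.9 = 28.69 m

z ≈ 28.7 m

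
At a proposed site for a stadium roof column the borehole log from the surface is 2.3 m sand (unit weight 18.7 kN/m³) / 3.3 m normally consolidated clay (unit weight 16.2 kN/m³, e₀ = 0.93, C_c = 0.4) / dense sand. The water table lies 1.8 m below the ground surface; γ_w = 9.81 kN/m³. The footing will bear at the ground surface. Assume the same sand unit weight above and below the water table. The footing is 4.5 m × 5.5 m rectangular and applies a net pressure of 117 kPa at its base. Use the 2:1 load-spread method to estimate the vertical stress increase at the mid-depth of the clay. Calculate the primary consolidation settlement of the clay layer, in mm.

Mid-depth of clay below the ground surface: z = 2.3 + 3.3/2 = 3.95 m.
Total vertical stress at mid-clay: σ_v = 18.7×2.3 + 16.2×1.65 = 69.74 kPa.
Pore pressure: u = 9.81×(3.95 − 1.8) = 21.091 kPa.
Initial effective stress: σ'_0 = σ_v − u = 69.74 − 21.091 = 48.649 kPa.
Stress increase at mid-clay by the 2:1 spreading method:
Δσ = qBL/((B+z)(L+z)) = 117×4.5×5.5/((4.5+3.95)(5.5+3.95)) = 36.264 kPa
Final effective stress: σ'_f = σ'_0 + Δσ = 48.649 + 36.264 = 84.913 kPa.
Normally consolidated clay, so the full stress increment lies on the virgin compression line:
S_c = C_c·H/(1+e₀)·log₁₀(σ'_f/σ'_0) = 0.4×3.3/(1+0.93)×log₁₀(84.913/48.649)
    = 0.68394 × 0.2419 = 0.1654 m

S_c ≈ 165 mm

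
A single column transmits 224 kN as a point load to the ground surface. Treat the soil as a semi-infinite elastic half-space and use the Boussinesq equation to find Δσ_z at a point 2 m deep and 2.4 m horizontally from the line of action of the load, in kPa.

Boussinesq vertical stress below a point load on an elastic half-space:
Δσ_z = 3P/(2πz²) · [1 + (r/z)²]^(−5/2)
r/z = 2.4/2 = 1.2; [1+(r/z)²]^(−5/2) = 0.10753.
Δσ_z = 3×224/(2π×2²) × 0.10753 = 26.738 × 0.10753 = 2.875 kPa

Δσ_z ≈ 2.88 kPa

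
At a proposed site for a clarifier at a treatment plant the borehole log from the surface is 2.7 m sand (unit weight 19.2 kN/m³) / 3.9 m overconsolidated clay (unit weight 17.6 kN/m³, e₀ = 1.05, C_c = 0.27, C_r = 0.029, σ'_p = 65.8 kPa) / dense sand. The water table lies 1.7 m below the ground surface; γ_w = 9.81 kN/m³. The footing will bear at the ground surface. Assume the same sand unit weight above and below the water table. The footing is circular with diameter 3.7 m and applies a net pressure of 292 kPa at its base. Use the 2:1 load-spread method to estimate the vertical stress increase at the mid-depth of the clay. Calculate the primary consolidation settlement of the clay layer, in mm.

S_c ≈ 127 mm

Mid-depth of clay below the ground surface: z = 2.7 + 3.9/2 = 4.65 m.
Total vertical stress at mid-clay: σ_v = 19.2×2.7 + 17.6×1.95 = 86.16 kPa.
Pore pressure: u = 9.81×(4.65 − 1.7) = 28.94 kPa.
Initial effective stress: σ'_0 = σ_v − u = 86.16 − 28.94 = 57.22 kPa.
Stress increase at mid-clay by the 2:1 spreading method:
Δσ ≈ qD²/(D+z)² = 292×3.7²/(3.7+4.65)² = 57.334 kPa
Final effective stress: σ'_f = 57.22 + 57.334 = 114.55 kPa.
σ'_f = 114.55 > σ'_p = 65.8 kPa, so the stress path crosses the preconsolidation pressure — recompression up to σ'_p, then virgin compression beyond:
S_c = H/(1+e₀)·[C_r·log₁₀(σ'_p/σ'_0) + C_c·log₁₀(σ'_f/σ'_p)]
    = 3.9/2.05 × [0.029×log₁₀(65.8/57.22) + 0.27×log₁₀(114.55/65.8)]
    = 1.9024 × [0.0017597 + 0.065008] = 0.127 m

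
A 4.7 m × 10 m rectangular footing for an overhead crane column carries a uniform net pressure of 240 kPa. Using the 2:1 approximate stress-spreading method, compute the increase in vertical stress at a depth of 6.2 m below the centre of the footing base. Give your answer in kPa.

Δσ_z ≈ 63.9 kPa

By the 2:1 method the load spreads at 1 horizontal : 2 vertical, so at depth z the loaded area has grown by z in each plan dimension:
Δσ = qBL/((B+z)(L+z)) = 240×4.7×10/((4.7+6.2)(10+6.2)) = 63.88 kPa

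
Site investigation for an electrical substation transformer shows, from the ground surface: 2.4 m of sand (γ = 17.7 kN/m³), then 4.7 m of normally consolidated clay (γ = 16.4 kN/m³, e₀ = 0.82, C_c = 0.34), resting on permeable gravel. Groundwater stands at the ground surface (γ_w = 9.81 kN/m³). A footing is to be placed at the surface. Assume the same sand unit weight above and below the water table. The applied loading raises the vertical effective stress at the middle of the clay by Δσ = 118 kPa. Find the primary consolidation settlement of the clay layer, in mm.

Mid-depth of clay below the ground surface: z = 2.4 + 4.7/2 = 4.75 m.
Total vertical stress at mid-clay: σ_v = 17.7×2.4 + 16.4×2.35 = 81.02 kPa.
Pore pressure: u = 9.81×(4.75 − 0) = 46.598 kPa.
Initial effective stress: σ'_0 = σ_v − u = 81.02 − 46.598 = 34.422 kPa.
Final effective stress: σ'_f = σ'_0 + Δσ = 34.422 + 118 = 152.42 kPa.
Normally consolidated clay, so the full stress increment lies on the virgin compression line:
S_c = C_c·H/(1+e₀)·log₁₀(σ'_f/σ'_0) = 0.34×4.7/(1+0.82)×log₁₀(152.42/34.422)
    = 0.87802 × 0.64621 = 0.5674 m

S_c ≈ 567 mm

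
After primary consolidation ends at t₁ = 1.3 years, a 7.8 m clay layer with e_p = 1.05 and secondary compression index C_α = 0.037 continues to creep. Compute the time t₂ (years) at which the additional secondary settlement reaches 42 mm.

S_s = C_α·H/(1+e_p)·log₁₀(t₂/t₁) ⇒ log₁₀(t₂/t₁) = S_s·(1+e_p)/(C_α·H).
log₁₀(t₂/t₁) = 0.042 × (1+1.05) / (0.037×7.8) = 0.2983
t₂ = t₁ × 10^0.2983 = 1.3 × 1.988 = 2.584 years

t₂ ≈ 2.58 years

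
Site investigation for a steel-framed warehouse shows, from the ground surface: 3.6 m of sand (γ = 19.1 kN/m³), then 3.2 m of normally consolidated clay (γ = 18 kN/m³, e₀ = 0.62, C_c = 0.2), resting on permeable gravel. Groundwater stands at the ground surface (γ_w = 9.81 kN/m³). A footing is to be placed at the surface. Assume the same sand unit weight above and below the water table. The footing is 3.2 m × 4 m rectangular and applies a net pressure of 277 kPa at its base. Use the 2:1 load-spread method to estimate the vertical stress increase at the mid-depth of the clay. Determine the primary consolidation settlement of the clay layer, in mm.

S_c ≈ 118 mm

Mid-depth of clay below the ground surface: z = 3.6 + 3.2/2 = 5.2 m.
Total vertical stress at mid-clay: σ_v = 19.1×3.6 + 18×1.6 = 97.56 kPa.
Pore pressure: u = 9.81×(5.2 − 0) = 51.012 kPa.
Initial effective stress: σ'_0 = σ_v − u = 97.56 − 51.012 = 46.548 kPa.
Stress increase at mid-clay by the 2:1 spreading method:
Δσ = qBL/((B+z)(L+z)) = 277×3.2×4/((3.2+5.2)(4+5.2)) = 45.88 kPa
Final effective stress: σ'_f = σ'_0 + Δσ = 46.548 + 45.88 = 92.428 kPa.
Normally consolidated clay, so the full stress increment lies on the virgin compression line:
S_c = C_c·H/(1+e₀)·log₁₀(σ'_f/σ'_0) = 0.2×3.2/(1+0.62)×log₁₀(92.428/46.548)
    = 0.39506 × 0.2979 = 0.1177 m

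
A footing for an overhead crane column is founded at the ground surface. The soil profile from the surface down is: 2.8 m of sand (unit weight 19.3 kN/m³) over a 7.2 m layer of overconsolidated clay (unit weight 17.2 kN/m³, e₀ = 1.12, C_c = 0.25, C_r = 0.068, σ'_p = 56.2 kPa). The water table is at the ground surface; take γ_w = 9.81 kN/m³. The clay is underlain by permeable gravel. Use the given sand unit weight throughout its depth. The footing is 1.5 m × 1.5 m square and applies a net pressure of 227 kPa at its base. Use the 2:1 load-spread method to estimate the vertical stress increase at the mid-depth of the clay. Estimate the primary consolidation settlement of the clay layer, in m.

Mid-depth of clay below the ground surface: z = 2.8 + 7.2/2 = 6.4 m.
Total vertical stress at mid-clay: σ_v = 19.3×2.8 + 17.2×3.6 = 115.96 kPa.
Pore pressure: u = 9.81×(6.4 − 0) = 62.784 kPa.
Initial effective stress: σ'_0 = σ_v − u = 115.96 − 62.784 = 53.176 kPa.
Stress increase at mid-clay by the 2:1 spreading method:
Δσ = qBL/((B+z)(L+z)) = 227×1.5×1.5/((1.5+6.4)(1.5+6.4)) = 8.1838 kPa
Final effective stress: σ'_f = 53.176 + 8.1838 = 61.36 kPa.
σ'_f = 61.36 > σ'_p = 56.2 kPa, so the stress path crosses the preconsolidation pressure — recompression up to σ'_p, then virgin compression beyond:
S_c = H/(1+e₀)·[C_r·log₁₀(σ'_p/σ'_0) + C_c·log₁₀(σ'_f/σ'_p)]
    = 7.2/2.12 × [0.068×log₁₀(56.2/53.176) + 0.25×log₁₀(61.36/56.2)]
    = 3.3962 × [0.0016334 + 0.0095373] = 0.03794 m

S_c ≈ 0.0379 m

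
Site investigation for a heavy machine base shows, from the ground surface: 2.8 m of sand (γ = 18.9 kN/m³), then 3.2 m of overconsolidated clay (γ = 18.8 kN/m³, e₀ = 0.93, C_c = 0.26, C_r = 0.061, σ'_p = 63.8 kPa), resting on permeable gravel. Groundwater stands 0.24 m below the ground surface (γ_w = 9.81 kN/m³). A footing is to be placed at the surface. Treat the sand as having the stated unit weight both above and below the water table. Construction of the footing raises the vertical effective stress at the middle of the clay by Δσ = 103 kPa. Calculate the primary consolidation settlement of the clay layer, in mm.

S_c ≈ 172 mm

Mid-depth of clay below the ground surface: z = 2.8 + 3.2/2 = 4.4 m.
Total vertical stress at mid-clay: σ_v = 18.9×2.8 + 18.8×1.6 = 83 kPa.
Pore pressure: u = 9.81×(4.4 − 0.24) = 40.81 kPa.
Initial effective stress: σ'_0 = σ_v − u = 83 − 40.81 = 42.19 kPa.
Final effective stress: σ'_f = 42.19 + 103 = 145.19 kPa.
σ'_f = 145.19 > σ'_p = 63.8 kPa, so the stress path crosses the preconsolidation pressure — recompression up to σ'_p, then virgin compression beyond:
S_c = H/(1+e₀)·[C_r·log₁₀(σ'_p/σ'_0) + C_c·log₁₀(σ'_f/σ'_p)]
    = 3.2/1.93 × [0.061×log₁₀(63.8/42.19) + 0.26×log₁₀(145.19/63.8)]
    = 1.658 × [0.010956 + 0.09285] = 0.1721 m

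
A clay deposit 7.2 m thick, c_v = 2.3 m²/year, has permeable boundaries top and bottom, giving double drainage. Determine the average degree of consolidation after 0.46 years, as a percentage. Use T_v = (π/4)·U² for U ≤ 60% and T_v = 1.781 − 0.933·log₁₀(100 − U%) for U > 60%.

Drainage path length: H_d = H/2 = 3.6 m (double drainage).
T_v = c_v·t/H_d² = 2.3×0.46/3.6² = 0.081636.
T_v = 0.081636 corresponds to the U ≤ 60% branch:
U = √(4T_v/π) = 0.3224

U ≈ 32.2 %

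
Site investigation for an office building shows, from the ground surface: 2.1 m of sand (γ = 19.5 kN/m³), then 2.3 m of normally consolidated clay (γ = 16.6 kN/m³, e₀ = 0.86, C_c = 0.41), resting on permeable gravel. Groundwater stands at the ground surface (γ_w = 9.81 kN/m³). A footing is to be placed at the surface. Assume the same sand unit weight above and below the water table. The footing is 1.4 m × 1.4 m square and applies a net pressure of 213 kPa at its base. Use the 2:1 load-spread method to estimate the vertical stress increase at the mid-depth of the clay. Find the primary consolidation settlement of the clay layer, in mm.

S_c ≈ 115 mm

Mid-depth of clay below the ground surface: z = 2.1 + 2.3/2 = 3.25 m.
Total vertical stress at mid-clay: σ_v = 19.5×2.1 + 16.6×1.15 = 60.04 kPa.
Pore pressure: u = 9.81×(3.25 − 0) = 31.883 kPa.
Initial effective stress: σ'_0 = σ_v − u = 60.04 − 31.883 = 28.157 kPa.
Stress increase at mid-clay by the 2:1 spreading method:
Δσ = qBL/((B+z)(L+z)) = 213×1.4×1.4/((1.4+3.25)(1.4+3.25)) = 19.308 kPa
Final effective stress: σ'_f = σ'_0 + Δσ = 28.157 + 19.308 = 47.465 kPa.
Normally consolidated clay, so the full stress increment lies on the virgin compression line:
S_c = C_c·H/(1+e₀)·log₁₀(σ'_f/σ'_0) = 0.41×2.3/(1+0.86)×log₁₀(47.465/28.157)
    = 0.50699 × 0.22679 = 0.115 m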